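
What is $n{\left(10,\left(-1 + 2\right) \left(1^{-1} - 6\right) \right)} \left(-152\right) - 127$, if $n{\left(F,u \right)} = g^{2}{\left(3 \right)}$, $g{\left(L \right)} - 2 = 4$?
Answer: $-5599$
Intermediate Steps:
$g{\left(L \right)} = 6$ ($g{\left(L \right)} = 2 + 4 = 6$)
$n{\left(F,u \right)} = 36$ ($n{\left(F,u \right)} = 6^{2} = 36$)
$n{\left(10,\left(-1 + 2\right) \left(1^{-1} - 6\right) \right)} \left(-152\right) - 127 = 36 \left(-152\right) - 127 = -5472 - 127 = -5599$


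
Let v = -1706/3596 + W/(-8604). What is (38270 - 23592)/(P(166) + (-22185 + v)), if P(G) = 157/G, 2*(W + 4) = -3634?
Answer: -3141114838968/4747478354045 ≈ -0.66164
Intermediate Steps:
W = -1821 (W = -4 + (1/2)*(-3634) = -4 - 1817 = -1821)
v = -677509/2578332 (v = -1706/3596 - 1821/(-8604) = -1706*1/3596 - 1821*(-1/8604) = -853/1798 + 607/2868 = -677509/2578332 ≈ -0.26277)
(38270 - 23592)/(P(166) + (-22185 + v)) = (38270 - 23592)/(157/166 + (-22185 - 677509/2578332)) = 14678/(157*(1/166) - 57200972929/2578332) = 14678/(157/166 - 57200972929/2578332) = 14678/(-4747478354045/214001556) = 14678*(-214001556/4747478354045) = -3141114838968/4747478354045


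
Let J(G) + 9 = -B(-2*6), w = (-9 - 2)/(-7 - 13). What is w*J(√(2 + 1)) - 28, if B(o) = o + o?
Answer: -79/4 ≈ -19.750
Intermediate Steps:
B(o) = 2*o
w = 11/20 (w = -11/(-20) = -11*(-1/20) = 11/20 ≈ 0.55000)
J(G) = 15 (J(G) = -9 - 2*(-2*6) = -9 - 2*(-12) = -9 - 1*(-24) = -9 + 24 = 15)
w*J(√(2 + 1)) - 28 = (11/20)*15 - 28 = 33/4 - 28 = -79/4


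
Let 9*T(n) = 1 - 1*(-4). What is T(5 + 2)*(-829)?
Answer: -4145/9 ≈ -460.56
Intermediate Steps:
T(n) = 5/9 (T(n) = (1 - 1*(-4))/9 = (1 + 4)/9 = (⅑)*5 = 5/9)
T(5 + 2)*(-829) = (5/9)*(-829) = -4145/9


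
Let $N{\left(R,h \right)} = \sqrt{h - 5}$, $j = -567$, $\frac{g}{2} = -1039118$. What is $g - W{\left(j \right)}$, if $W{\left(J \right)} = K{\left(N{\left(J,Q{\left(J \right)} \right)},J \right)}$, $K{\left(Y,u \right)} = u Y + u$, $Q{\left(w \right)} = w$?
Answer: $-2077669 + 1134 i \sqrt{143} \approx -2.0777 \cdot 10^{6} + 13561.0 i$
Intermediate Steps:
$g = -2078236$ ($g = 2 \left(-1039118\right) = -2078236$)
$N{\left(R,h \right)} = \sqrt{-5 + h}$
$K{\left(Y,u \right)} = u + Y u$ ($K{\left(Y,u \right)} = Y u + u = u + Y u$)
$W{\left(J \right)} = J \left(1 + \sqrt{-5 + J}\right)$
$g - W{\left(j \right)} = -2078236 - - 567 \left(1 + \sqrt{-5 - 567}\right) = -2078236 - - 567 \left(1 + \sqrt{-572}\right) = -2078236 - - 567 \left(1 + 2 i \sqrt{143}\right) = -2078236 - \left(-567 - 1134 i \sqrt{143}\right) = -2078236 + \left(567 + 1134 i \sqrt{143}\right) = -2077669 + 1134 i \sqrt{143}$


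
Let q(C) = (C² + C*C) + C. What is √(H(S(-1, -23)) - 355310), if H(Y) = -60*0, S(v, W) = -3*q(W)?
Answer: I*√355310 ≈ 596.08*I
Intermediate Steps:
q(C) = C + 2*C² (q(C) = (C² + C²) + C = 2*C² + C = C + 2*C²)
S(v, W) = -3*W*(1 + 2*W)
H(Y) = 0
√(H(S(-1, -23)) - 355310) = √(0 - 355310) = √(-355310) = I*√355310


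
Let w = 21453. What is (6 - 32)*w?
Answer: -557778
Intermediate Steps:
(6 - 32)*w = (6 - 32)*21453 = -26*21453 = -557778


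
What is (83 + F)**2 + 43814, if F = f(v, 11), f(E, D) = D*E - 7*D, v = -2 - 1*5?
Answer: 48855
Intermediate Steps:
v = -7 (v = -2 - 5 = -7)
f(E, D) = -7*D + D*E
F = -154 (F = 11*(-7 - 7) = 11*(-14) = -154)
(83 + F)**2 + 43814 = (83 - 154)**2 + 43814 = (-71)**2 + 43814 = 5041 + 43814 = 48855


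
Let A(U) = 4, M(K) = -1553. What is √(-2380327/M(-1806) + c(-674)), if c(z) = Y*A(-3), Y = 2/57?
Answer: √12011508587823/88521 ≈ 39.152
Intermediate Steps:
Y = 2/57 (Y = 2*(1/57) = 2/57 ≈ 0.035088)
c(z) = 8/57 (c(z) = (2/57)*4 = 8/57)
√(-2380327/M(-1806) + c(-674)) = √(-2380327/(-1553) + 8/57) = √(-2380327*(-1/1553) + 8/57) = √(2380327/1553 + 8/57) = √(135691063/88521) = √12011508587823/88521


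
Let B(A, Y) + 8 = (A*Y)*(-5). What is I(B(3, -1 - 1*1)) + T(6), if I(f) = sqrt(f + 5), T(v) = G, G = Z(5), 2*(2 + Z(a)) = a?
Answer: 1/2 + 3*sqrt(3) ≈ 5.6962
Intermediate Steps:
Z(a) = -2 + a/2
B(A, Y) = -8 - 5*A*Y (B(A, Y) = -8 + (A*Y)*(-5) = -8 - 5*A*Y)
G = 1/2 (G = -2 + (1/2)*5 = -2 + 5/2 = 1/2 ≈ 0.50000)
T(v) = 1/2
I(f) = sqrt(5 + f)
I(B(3, -1 - 1*1)) + T(6) = sqrt(5 + (-8 - 5*3*(-1 - 1*1))) + 1/2 = sqrt(5 + (-8 - 5*3*(-1 - 1))) + 1/2 = sqrt(5 + (-8 - 5*3*(-2))) + 1/2 = sqrt(5 + (-8 + 30)) + 1/2 = sqrt(5 + 22) + 1/2 = sqrt(27) + 1/2 = 3*sqrt(3) + 1/2 = 1/2 + 3*sqrt(3)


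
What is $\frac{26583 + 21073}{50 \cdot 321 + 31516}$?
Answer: $\frac{23828}{23783} \approx 1.0019$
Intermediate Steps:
$\frac{26583 + 21073}{50 \cdot 321 + 31516} = \frac{47656}{16050 + 31516} = \frac{47656}{47566} = 47656 \cdot \frac{1}{47566} = \frac{23828}{23783}$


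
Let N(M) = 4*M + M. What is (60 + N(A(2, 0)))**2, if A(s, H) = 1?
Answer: 4225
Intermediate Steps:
N(M) = 5*M
(60 + N(A(2, 0)))**2 = (60 + 5*1)**2 = (60 + 5)**2 = 65**2 = 4225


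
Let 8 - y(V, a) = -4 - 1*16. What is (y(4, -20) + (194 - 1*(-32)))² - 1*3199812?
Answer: -3135296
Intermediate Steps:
y(V, a) = 28 (y(V, a) = 8 - (-4 - 1*16) = 8 - (-4 - 16) = 8 - 1*(-20) = 8 + 20 = 28)
(y(4, -20) + (194 - 1*(-32)))² - 1*3199812 = (28 + (194 - 1*(-32)))² - 1*3199812 = (28 + (194 + 32))² - 3199812 = (28 + 226)² - 3199812 = 254² - 3199812 = 64516 - 3199812 = -3135296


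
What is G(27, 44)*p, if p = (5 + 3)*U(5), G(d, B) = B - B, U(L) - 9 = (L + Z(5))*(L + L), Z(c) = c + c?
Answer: 0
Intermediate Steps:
Z(c) = 2*c
U(L) = 9 + 2*L*(10 + L) (U(L) = 9 + (L + 2*5)*(L + L) = 9 + (L + 10)*(2*L) = 9 + (10 + L)*(2*L) = 9 + 2*L*(10 + L))
G(d, B) = 0
p = 1272 (p = (5 + 3)*(9 + 2*5**2 + 20*5) = 8*(9 + 2*25 + 100) = 8*(9 + 50 + 100) = 8*159 = 1272)
G(27, 44)*p = 0*1272 = 0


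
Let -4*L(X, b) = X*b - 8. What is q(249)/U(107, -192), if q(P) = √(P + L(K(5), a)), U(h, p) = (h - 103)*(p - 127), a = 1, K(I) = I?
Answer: -3*√111/2552 ≈ -0.012385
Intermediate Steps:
U(h, p) = (-127 + p)*(-103 + h) (U(h, p) = (-103 + h)*(-127 + p) = (-127 + p)*(-103 + h))
L(X, b) = 2 - X*b/4 (L(X, b) = -(X*b - 8)/4 = -(-8 + X*b)/4 = 2 - X*b/4)
q(P) = √(¾ + P) (q(P) = √(P + (2 - ¼*5*1)) = √(P + (2 - 5/4)) = √(P + ¾) = √(¾ + P))
q(249)/U(107, -192) = (√(3 + 4*249)/2)/(13081 - 127*107 - 103*(-192) + 107*(-192)) = (√(3 + 996)/2)/(13081 - 13589 + 19776 - 20544) = (√999/2)/(-1276) = ((3*√111)/2)*(-1/1276) = (3*√111/2)*(-1/1276) = -3*√111/2552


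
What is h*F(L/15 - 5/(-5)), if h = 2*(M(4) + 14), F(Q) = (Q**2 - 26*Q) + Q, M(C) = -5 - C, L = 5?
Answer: -2840/9 ≈ -315.56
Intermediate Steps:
F(Q) = Q**2 - 25*Q
h = 10 (h = 2*((-5 - 1*4) + 14) = 2*((-5 - 4) + 14) = 2*(-9 + 14) = 2*5 = 10)
h*F(L/15 - 5/(-5)) = 10*((5/15 - 5/(-5))*(-25 + (5/15 - 5/(-5)))) = 10*((5*(1/15) - 5*(-1/5))*(-25 + (5*(1/15) - 5*(-1/5)))) = 10*((1/3 + 1)*(-25 + (1/3 + 1))) = 10*(4*(-25 + 4/3)/3) = 10*((4/3)*(-71/3)) = 10*(-284/9) = -2840/9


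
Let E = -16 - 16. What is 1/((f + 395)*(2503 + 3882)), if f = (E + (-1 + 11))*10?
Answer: 1/1117375 ≈ 8.9495e-7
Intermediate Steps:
E = -32
f = -220 (f = (-32 + (-1 + 11))*10 = (-32 + 10)*10 = -22*10 = -220)
1/((f + 395)*(2503 + 3882)) = 1/((-220 + 395)*(2503 + 3882)) = 1/(175*6385) = 1/1117375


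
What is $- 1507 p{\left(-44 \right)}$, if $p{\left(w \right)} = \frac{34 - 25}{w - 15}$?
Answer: $\frac{13563}{59} \approx 229.88$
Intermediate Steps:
$p{\left(w \right)} = \frac{9}{-15 + w}$
$- 1507 p{\left(-44 \right)} = - 1507 \frac{9}{-15 - 44} = - 1507 \frac{9}{-59} = - 1507 \cdot 9 \left(- \frac{1}{59}\right) = \left(-1507\right) \left(- \frac{9}{59}\right) = \frac{13563}{59}$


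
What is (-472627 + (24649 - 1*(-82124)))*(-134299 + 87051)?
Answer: 17285869792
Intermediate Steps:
(-472627 + (24649 - 1*(-82124)))*(-134299 + 87051) = (-472627 + (24649 + 82124))*(-47248) = (-472627 + 106773)*(-47248) = -365854*(-47248) = 17285869792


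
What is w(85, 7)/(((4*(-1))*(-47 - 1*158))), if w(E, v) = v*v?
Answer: 49/820 ≈ 0.059756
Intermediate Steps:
w(E, v) = v²
w(85, 7)/(((4*(-1))*(-47 - 1*158))) = 7²/(((4*(-1))*(-47 - 1*158))) = 49/((-4*(-47 - 158))) = 49/((-4*(-205))) = 49/820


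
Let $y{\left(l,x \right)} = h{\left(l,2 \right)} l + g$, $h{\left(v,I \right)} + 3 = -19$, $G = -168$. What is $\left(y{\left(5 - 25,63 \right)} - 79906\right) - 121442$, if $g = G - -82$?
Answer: $-200994$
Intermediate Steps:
$h{\left(v,I \right)} = -22$ ($h{\left(v,I \right)} = -3 - 19 = -22$)
$g = -86$ ($g = -168 - -82 = -168 + 82 = -86$)
$y{\left(l,x \right)} = -86 - 22 l$ ($y{\left(l,x \right)} = - 22 l - 86 = -86 - 22 l$)
$\left(y{\left(5 - 25,63 \right)} - 79906\right) - 121442 = \left(\left(-86 - 22 \left(5 - 25\right)\right) - 79906\right) - 121442 = \left(\left(-86 - -440\right) - 79906\right) - 121442 = \left(\left(-86 + 440\right) - 79906\right) - 121442 = \left(354 - 79906\right) - 121442 = -79552 - 121442 = -200994$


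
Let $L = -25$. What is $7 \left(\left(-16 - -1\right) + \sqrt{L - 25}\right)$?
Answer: $-105 + 35 i \sqrt{2} \approx -105.0 + 49.497 i$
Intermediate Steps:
$7 \left(\left(-16 - -1\right) + \sqrt{L - 25}\right) = 7 \left(\left(-16 - -1\right) + \sqrt{-25 - 25}\right) = 7 \left(\left(-16 + 1\right) + \sqrt{-50}\right) = 7 \left(-15 + 5 i \sqrt{2}\right) = -105 + 35 i \sqrt{2}$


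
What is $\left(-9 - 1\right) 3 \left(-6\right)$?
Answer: $180$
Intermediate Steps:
$\left(-9 - 1\right) 3 \left(-6\right) = \left(-10\right) 3 \left(-6\right) = \left(-30\right) \left(-6\right) = 180$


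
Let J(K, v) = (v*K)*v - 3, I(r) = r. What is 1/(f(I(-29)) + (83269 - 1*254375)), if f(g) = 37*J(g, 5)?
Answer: -1/198042 ≈ -5.0494e-6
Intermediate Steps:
J(K, v) = -3 + K*v**2 (J(K, v) = (K*v)*v - 3 = K*v**2 - 3 = -3 + K*v**2)
f(g) = -111 + 925*g (f(g) = 37*(-3 + g*5**2) = 37*(-3 + g*25) = 37*(-3 + 25*g) = -111 + 925*g)
1/(f(I(-29)) + (83269 - 1*254375)) = 1/((-111 + 925*(-29)) + (83269 - 1*254375)) = 1/((-111 - 26825) + (83269 - 254375)) = 1/(-26936 - 171106) = 1/(-198042) = -1/198042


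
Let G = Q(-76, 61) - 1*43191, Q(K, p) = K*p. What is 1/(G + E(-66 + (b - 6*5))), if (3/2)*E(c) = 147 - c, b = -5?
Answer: -3/142985 ≈ -2.0981e-5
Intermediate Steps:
E(c) = 98 - 2*c/3 (E(c) = 2*(147 - c)/3 = 98 - 2*c/3)
G = -47827 (G = -76*61 - 1*43191 = -4636 - 43191 = -47827)
1/(G + E(-66 + (b - 6*5))) = 1/(-47827 + (98 - 2*(-66 + (-5 - 6*5))/3)) = 1/(-47827 + (98 - 2*(-66 + (-5 - 30))/3)) = 1/(-47827 + (98 - 2*(-66 - 35)/3)) = 1/(-47827 + (98 - ⅔*(-101))) = 1/(-47827 + (98 + 202/3)) = 1/(-47827 + 496/3) = 1/(-142985/3) = -3/142985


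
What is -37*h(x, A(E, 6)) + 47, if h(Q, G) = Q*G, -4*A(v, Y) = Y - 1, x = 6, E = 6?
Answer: 649/2 ≈ 324.50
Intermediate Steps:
A(v, Y) = ¼ - Y/4 (A(v, Y) = -(Y - 1)/4 = -(-1 + Y)/4 = ¼ - Y/4)
h(Q, G) = G*Q
-37*h(x, A(E, 6)) + 47 = -37*(¼ - ¼*6)*6 + 47 = -37*(¼ - 3/2)*6 + 47 = -(-185)*6/4 + 47 = -37*(-15/2) + 47 = 555/2 + 47 = 649/2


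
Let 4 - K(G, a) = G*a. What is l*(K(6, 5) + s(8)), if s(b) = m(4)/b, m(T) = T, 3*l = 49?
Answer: -833/2 ≈ -416.50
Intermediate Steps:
l = 49/3 (l = (⅓)*49 = 49/3 ≈ 16.333)
s(b) = 4/b
K(G, a) = 4 - G*a
l*(K(6, 5) + s(8)) = 49*((4 - 1*6*5) + 4/8)/3 = 49*((4 - 30) + 4*(⅛))/3 = 49*(-26 + ½)/3 = (49/3)*(-51/2) = -833/2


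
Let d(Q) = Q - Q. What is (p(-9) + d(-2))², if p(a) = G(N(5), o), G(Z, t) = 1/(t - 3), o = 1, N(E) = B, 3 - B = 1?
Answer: ¼ ≈ 0.25000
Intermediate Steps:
B = 2 (B = 3 - 1*1 = 3 - 1 = 2)
d(Q) = 0
N(E) = 2
G(Z, t) = 1/(-3 + t)
p(a) = -½ (p(a) = 1/(-3 + 1) = 1/(-2) = -½)
(p(-9) + d(-2))² = (-½ + 0)² = (-½)² = ¼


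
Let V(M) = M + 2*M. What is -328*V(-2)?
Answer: 1968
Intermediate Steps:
V(M) = 3*M
-328*V(-2) = -984*(-2) = -328*(-6) = 1968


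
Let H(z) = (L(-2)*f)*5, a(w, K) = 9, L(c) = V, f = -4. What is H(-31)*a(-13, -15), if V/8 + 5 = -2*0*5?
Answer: 7200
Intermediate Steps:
V = -40 (V = -40 + 8*(-2*0*5) = -40 + 8*(0*5) = -40 + 8*0 = -40 + 0 = -40)
L(c) = -40
H(z) = 800 (H(z) = -40*(-4)*5 = 160*5 = 800)
H(-31)*a(-13, -15) = 800*9 = 7200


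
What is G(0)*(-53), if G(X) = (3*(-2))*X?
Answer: 0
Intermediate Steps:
G(X) = -6*X
G(0)*(-53) = -6*0*(-53) = 0*(-53) = 0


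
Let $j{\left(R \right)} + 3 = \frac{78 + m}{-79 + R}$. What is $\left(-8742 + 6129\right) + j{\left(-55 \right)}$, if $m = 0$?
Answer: $- \frac{175311}{67} \approx -2616.6$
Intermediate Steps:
$j{\left(R \right)} = -3 + \frac{78}{-79 + R}$ ($j{\left(R \right)} = -3 + \frac{78 + 0}{-79 + R} = -3 + \frac{78}{-79 + R}$)
$\left(-8742 + 6129\right) + j{\left(-55 \right)} = \left(-8742 + 6129\right) + \frac{3 \left(105 - -55\right)}{-79 - 55} = -2613 + \frac{3 \left(105 + 55\right)}{-134} = -2613 + 3 \left(- \frac{1}{134}\right) 160 = -2613 - \frac{240}{67} = - \frac{175311}{67}$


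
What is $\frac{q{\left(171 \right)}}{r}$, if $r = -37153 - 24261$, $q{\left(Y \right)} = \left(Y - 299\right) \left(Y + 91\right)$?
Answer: $\frac{16768}{30707} \approx 0.54606$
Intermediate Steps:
$q{\left(Y \right)} = \left(-299 + Y\right) \left(91 + Y\right)$
$r = -61414$ ($r = -37153 - 24261 = -61414$)
$\frac{q{\left(171 \right)}}{r} = \frac{-27209 + 171^{2} - 35568}{-61414} = \left(-27209 + 29241 - 35568\right) \left(- \frac{1}{61414}\right) = \left(-33536\right) \left(- \frac{1}{61414}\right) = \frac{16768}{30707}$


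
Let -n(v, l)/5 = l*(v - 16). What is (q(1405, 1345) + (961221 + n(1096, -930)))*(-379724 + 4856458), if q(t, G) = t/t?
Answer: 26785293356948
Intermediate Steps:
q(t, G) = 1
n(v, l) = -5*l*(-16 + v) (n(v, l) = -5*l*(v - 16) = -5*l*(-16 + v))
(q(1405, 1345) + (961221 + n(1096, -930)))*(-379724 + 4856458) = (1 + (961221 + 5*(-930)*(16 - 1*1096)))*(-379724 + 4856458) = (1 + (961221 + 5*(-930)*(16 - 1096)))*4476734 = (1 + (961221 + 5*(-930)*(-1080)))*4476734 = (1 + (961221 + 5022000))*4476734 = (1 + 5983221)*4476734 = 5983222*4476734 = 26785293356948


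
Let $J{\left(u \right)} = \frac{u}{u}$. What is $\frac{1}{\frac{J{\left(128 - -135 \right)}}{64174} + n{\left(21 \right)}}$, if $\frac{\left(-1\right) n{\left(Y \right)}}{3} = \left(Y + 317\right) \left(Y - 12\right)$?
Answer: $- \frac{64174}{585651923} \approx -0.00010958$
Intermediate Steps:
$J{\left(u \right)} = 1$
$n{\left(Y \right)} = - 3 \left(-12 + Y\right) \left(317 + Y\right)$ ($n{\left(Y \right)} = - 3 \left(Y + 317\right) \left(Y - 12\right) = - 3 \left(317 + Y\right) \left(-12 + Y\right) = - 3 \left(-12 + Y\right) \left(317 + Y\right)$)
$\frac{1}{\frac{J{\left(128 - -135 \right)}}{64174} + n{\left(21 \right)}} = \frac{1}{1 \cdot \frac{1}{64174} - \left(7803 + 1323\right)} = \frac{1}{1 \cdot \frac{1}{64174} - 9126} = \frac{1}{\frac{1}{64174} - 9126} = \frac{1}{- \frac{585651923}{64174}} = - \frac{64174}{585651923}$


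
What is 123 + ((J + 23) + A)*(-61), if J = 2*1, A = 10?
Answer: -2012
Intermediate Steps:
J = 2
123 + ((J + 23) + A)*(-61) = 123 + ((2 + 23) + 10)*(-61) = 123 + (25 + 10)*(-61) = 123 + 35*(-61) = 123 - 2135 = -2012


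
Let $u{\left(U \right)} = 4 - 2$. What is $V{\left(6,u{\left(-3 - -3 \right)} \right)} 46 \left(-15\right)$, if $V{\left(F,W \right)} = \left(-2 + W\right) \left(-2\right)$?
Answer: $0$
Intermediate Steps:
$u{\left(U \right)} = 2$ ($u{\left(U \right)} = 4 - 2 = 2$)
$V{\left(F,W \right)} = 4 - 2 W$
$V{\left(6,u{\left(-3 - -3 \right)} \right)} 46 \left(-15\right) = \left(4 - 4\right) 46 \left(-15\right) = 0 \cdot 46 \left(-15\right) = 0 \left(-15\right) = 0$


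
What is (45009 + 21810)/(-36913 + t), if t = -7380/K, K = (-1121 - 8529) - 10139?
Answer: -1322281191/730463977 ≈ -1.8102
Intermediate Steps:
K = -19789 (K = -9650 - 10139 = -19789)
t = 7380/19789 (t = -7380/(-19789) = -7380*(-1/19789) = 7380/19789 ≈ 0.37293)
(45009 + 21810)/(-36913 + t) = (45009 + 21810)/(-36913 + 7380/19789) = 66819/(-730463977/19789) = 66819*(-19789/730463977) = -1322281191/730463977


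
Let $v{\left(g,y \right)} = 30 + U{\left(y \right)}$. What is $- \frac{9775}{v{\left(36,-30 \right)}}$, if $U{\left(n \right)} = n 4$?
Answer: $\frac{1955}{18} \approx 108.61$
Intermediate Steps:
$U{\left(n \right)} = 4 n$
$v{\left(g,y \right)} = 30 + 4 y$
$- \frac{9775}{v{\left(36,-30 \right)}} = - \frac{9775}{30 + 4 \left(-30\right)} = - \frac{9775}{30 - 120} = - \frac{9775}{-90} = \left(-9775\right) \left(- \frac{1}{90}\right) = \frac{1955}{18}$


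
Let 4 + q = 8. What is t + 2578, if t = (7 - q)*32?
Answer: 2674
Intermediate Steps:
q = 4 (q = -4 + 8 = 4)
t = 96 (t = (7 - 1*4)*32 = (7 - 4)*32 = 3*32 = 96)
t + 2578 = 96 + 2578 = 2674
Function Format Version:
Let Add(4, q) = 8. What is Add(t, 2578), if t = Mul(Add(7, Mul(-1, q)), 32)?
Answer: 2674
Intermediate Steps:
q = 4 (q = Add(-4, 8) = 4)
t = 96 (t = Mul(Add(7, Mul(-1, 4)), 32) = Mul(Add(7, -4), 32) = Mul(3, 32) = 96)
Add(t, 2578) = Add(96, 2578) = 2674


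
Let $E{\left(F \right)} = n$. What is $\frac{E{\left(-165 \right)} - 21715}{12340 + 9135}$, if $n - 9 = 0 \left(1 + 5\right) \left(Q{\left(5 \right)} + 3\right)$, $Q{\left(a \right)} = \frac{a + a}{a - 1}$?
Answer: $- \frac{21706}{21475} \approx -1.0108$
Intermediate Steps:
$Q{\left(a \right)} = \frac{2 a}{-1 + a}$
$n = 9$ ($n = 9 + 0 \left(1 + 5\right) \left(2 \cdot 5 \frac{1}{-1 + 5} + 3\right) = 9 + 0 \cdot 6 \left(2 \cdot 5 \cdot \frac{1}{4} + 3\right) = 9 + 0 \left(2 \cdot 5 \cdot \frac{1}{4} + 3\right) = 9 + 0 \left(\frac{5}{2} + 3\right) = 9 + 0 \cdot \frac{11}{2} = 9 + 0 = 9$)
$E{\left(F \right)} = 9$
$\frac{E{\left(-165 \right)} - 21715}{12340 + 9135} = \frac{9 - 21715}{12340 + 9135} = - \frac{21706}{21475}$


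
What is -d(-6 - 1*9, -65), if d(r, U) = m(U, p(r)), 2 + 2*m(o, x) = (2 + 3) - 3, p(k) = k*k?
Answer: 0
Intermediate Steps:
p(k) = k²
m(o, x) = 0 (m(o, x) = -1 + ((2 + 3) - 3)/2 = -1 + (5 - 3)/2 = -1 + (½)*2 = -1 + 1 = 0)
d(r, U) = 0
-d(-6 - 1*9, -65) = -1*0 = 0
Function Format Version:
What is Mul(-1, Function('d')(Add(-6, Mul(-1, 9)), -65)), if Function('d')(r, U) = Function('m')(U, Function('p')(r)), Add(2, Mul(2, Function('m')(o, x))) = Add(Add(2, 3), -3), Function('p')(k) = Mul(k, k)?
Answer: 0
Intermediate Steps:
Function('p')(k) = Pow(k, 2)
Function('m')(o, x) = 0 (Function('m')(o, x) = Add(-1, Mul(Rational(1, 2), Add(Add(2, 3), -3))) = Add(-1, Mul(Rational(1, 2), Add(5, -3))) = Add(-1, Mul(Rational(1, 2), 2)) = Add(-1, 1) = 0)
Function('d')(r, U) = 0
Mul(-1, Function('d')(Add(-6, Mul(-1, 9)), -65)) = Mul(-1, 0) = 0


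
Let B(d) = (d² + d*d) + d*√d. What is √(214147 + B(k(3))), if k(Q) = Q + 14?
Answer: √(214725 + 17*√17) ≈ 463.46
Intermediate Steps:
k(Q) = 14 + Q
B(d) = d^(3/2) + 2*d² (B(d) = (d² + d²) + d^(3/2) = 2*d² + d^(3/2) = d^(3/2) + 2*d²)
√(214147 + B(k(3))) = √(214147 + ((14 + 3)^(3/2) + 2*(14 + 3)²)) = √(214147 + (17^(3/2) + 2*17²)) = √(214147 + (17*√17 + 2*289)) = √(214147 + (17*√17 + 578)) = √(214147 + (578 + 17*√17)) = √(214725 + 17*√17)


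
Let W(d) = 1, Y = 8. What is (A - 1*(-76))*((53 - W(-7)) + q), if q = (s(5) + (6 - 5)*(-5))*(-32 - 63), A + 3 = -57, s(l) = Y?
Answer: -3728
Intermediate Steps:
s(l) = 8
A = -60 (A = -3 - 57 = -60)
q = -285 (q = (8 + (6 - 5)*(-5))*(-32 - 63) = (8 + 1*(-5))*(-95) = (8 - 5)*(-95) = 3*(-95) = -285)
(A - 1*(-76))*((53 - W(-7)) + q) = (-60 - 1*(-76))*((53 - 1*1) - 285) = (-60 + 76)*((53 - 1) - 285) = 16*(52 - 285) = 16*(-233) = -3728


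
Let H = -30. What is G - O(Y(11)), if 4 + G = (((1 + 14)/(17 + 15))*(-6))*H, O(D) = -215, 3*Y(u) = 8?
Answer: 2363/8 ≈ 295.38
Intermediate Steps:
Y(u) = 8/3 (Y(u) = (⅓)*8 = 8/3)
G = 643/8 (G = -4 + (((1 + 14)/(17 + 15))*(-6))*(-30) = -4 + ((15/32)*(-6))*(-30) = -4 - 45/16*(-30) = -4 + 675/8 = 643/8 ≈ 80.375)
G - O(Y(11)) = 643/8 - 1*(-215) = 643/8 + 215 = 2363/8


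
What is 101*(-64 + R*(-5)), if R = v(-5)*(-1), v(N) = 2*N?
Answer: -11514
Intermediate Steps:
R = 10 (R = (2*(-5))*(-1) = -10*(-1) = 10)
101*(-64 + R*(-5)) = 101*(-64 + 10*(-5)) = 101*(-64 - 50) = 101*(-114) = -11514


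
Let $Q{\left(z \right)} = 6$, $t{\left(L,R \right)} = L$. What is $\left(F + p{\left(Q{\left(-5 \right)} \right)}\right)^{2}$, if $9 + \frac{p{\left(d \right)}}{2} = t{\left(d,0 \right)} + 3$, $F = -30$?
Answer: $900$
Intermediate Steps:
$p{\left(d \right)} = -12 + 2 d$ ($p{\left(d \right)} = -18 + 2 \left(d + 3\right) = -18 + 2 \left(3 + d\right) = -18 + \left(6 + 2 d\right) = -12 + 2 d$)
$\left(F + p{\left(Q{\left(-5 \right)} \right)}\right)^{2} = \left(-30 + \left(-12 + 2 \cdot 6\right)\right)^{2} = \left(-30 + \left(-12 + 12\right)\right)^{2} = \left(-30 + 0\right)^{2} = \left(-30\right)^{2} = 900$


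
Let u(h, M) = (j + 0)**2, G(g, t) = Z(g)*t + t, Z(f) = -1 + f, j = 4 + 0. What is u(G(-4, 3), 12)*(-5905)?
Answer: -94480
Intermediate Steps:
j = 4
G(g, t) = t + t*(-1 + g) (G(g, t) = (-1 + g)*t + t = t*(-1 + g) + t = t + t*(-1 + g))
u(h, M) = 16 (u(h, M) = (4 + 0)**2 = 4**2 = 16)
u(G(-4, 3), 12)*(-5905) = 16*(-5905) = -94480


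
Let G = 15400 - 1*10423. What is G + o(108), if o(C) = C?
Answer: 5085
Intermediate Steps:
G = 4977 (G = 15400 - 10423 = 4977)
G + o(108) = 4977 + 108 = 5085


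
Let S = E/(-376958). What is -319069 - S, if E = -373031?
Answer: -7075057949/22174 ≈ -3.1907e+5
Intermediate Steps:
S = 21943/22174 (S = -373031/(-376958) = -373031*(-1/376958) = 21943/22174 ≈ 0.98958)
-319069 - S = -319069 - 1*21943/22174 = -319069 - 21943/22174 = -7075057949/22174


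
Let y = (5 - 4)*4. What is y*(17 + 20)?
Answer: 148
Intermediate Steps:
y = 4 (y = 1*4 = 4)
y*(17 + 20) = 4*(17 + 20) = 4*37 = 148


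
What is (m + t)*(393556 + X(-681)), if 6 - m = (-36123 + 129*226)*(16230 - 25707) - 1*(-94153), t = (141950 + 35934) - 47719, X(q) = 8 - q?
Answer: -26023795082775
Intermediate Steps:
t = 130165 (t = 177884 - 47719 = 130165)
m = -66139360 (m = 6 - ((-36123 + 129*226)*(16230 - 25707) - 1*(-94153)) = 6 - ((-36123 + 29154)*(-9477) + 94153) = 6 - (-6969*(-9477) + 94153) = 6 - (66045213 + 94153) = 6 - 1*66139366 = 6 - 66139366 = -66139360)
(m + t)*(393556 + X(-681)) = (-66139360 + 130165)*(393556 + (8 - 1*(-681))) = -66009195*(393556 + (8 + 681)) = -66009195*(393556 + 689) = -66009195*394245 = -26023795082775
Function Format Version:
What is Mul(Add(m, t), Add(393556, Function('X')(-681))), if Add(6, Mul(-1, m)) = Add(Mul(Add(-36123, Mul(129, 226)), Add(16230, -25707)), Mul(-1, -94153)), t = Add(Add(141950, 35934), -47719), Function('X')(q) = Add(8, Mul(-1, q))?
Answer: -26023795082775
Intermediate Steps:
t = 130165 (t = Add(177884, -47719) = 130165)
m = -66139360 (m = Add(6, Mul(-1, Add(Mul(Add(-36123, Mul(129, 226)), Add(16230, -25707)), Mul(-1, -94153)))) = Add(6, Mul(-1, Add(Mul(Add(-36123, 29154), -9477), 94153))) = Add(6, Mul(-1, Add(Mul(-6969, -9477), 94153))) = Add(6, Mul(-1, Add(66045213, 94153))) = Add(6, Mul(-1, 66139366)) = Add(6, -66139366) = -66139360)
Mul(Add(m, t), Add(393556, Function('X')(-681))) = Mul(Add(-66139360, 130165), Add(393556, Add(8, Mul(-1, -681)))) = Mul(-66009195, Add(393556, Add(8, 681))) = Mul(-66009195, Add(393556, 689)) = Mul(-66009195, 394245) = -26023795082775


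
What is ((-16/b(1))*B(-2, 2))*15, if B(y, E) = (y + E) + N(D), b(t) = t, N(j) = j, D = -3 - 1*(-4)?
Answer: -240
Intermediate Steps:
D = 1 (D = -3 + 4 = 1)
B(y, E) = 1 + E + y (B(y, E) = (y + E) + 1 = (E + y) + 1 = 1 + E + y)
((-16/b(1))*B(-2, 2))*15 = ((-16/1)*(1 + 2 - 2))*15 = (-16*1*1)*15 = -16*1*15 = -16*15 = -240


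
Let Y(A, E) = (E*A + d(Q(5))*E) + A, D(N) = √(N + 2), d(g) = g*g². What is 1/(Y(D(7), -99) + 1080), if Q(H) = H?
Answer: -1/11589 ≈ -8.6289e-5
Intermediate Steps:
d(g) = g³
D(N) = √(2 + N)
Y(A, E) = A + 125*E + A*E (Y(A, E) = (E*A + 5³*E) + A = (A*E + 125*E) + A = (125*E + A*E) + A = A + 125*E + A*E)
1/(Y(D(7), -99) + 1080) = 1/((√(2 + 7) + 125*(-99) + √(2 + 7)*(-99)) + 1080) = 1/((√9 - 12375 + √9*(-99)) + 1080) = 1/((3 - 12375 + 3*(-99)) + 1080) = 1/((3 - 12375 - 297) + 1080) = 1/(-12669 + 1080) = 1/(-11589) = -1/11589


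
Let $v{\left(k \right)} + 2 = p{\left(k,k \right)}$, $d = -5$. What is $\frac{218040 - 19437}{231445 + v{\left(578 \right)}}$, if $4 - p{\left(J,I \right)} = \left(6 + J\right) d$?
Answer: $\frac{198603}{234367} \approx 0.8474$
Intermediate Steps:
$p{\left(J,I \right)} = 34 + 5 J$ ($p{\left(J,I \right)} = 4 - \left(6 + J\right) \left(-5\right) = 4 - \left(-30 - 5 J\right) = 4 + \left(30 + 5 J\right) = 34 + 5 J$)
$v{\left(k \right)} = 32 + 5 k$ ($v{\left(k \right)} = -2 + \left(34 + 5 k\right) = 32 + 5 k$)
$\frac{218040 - 19437}{231445 + v{\left(578 \right)}} = \frac{218040 - 19437}{231445 + \left(32 + 5 \cdot 578\right)} = \frac{198603}{231445 + \left(32 + 2890\right)} = \frac{198603}{231445 + 2922} = \frac{198603}{234367}$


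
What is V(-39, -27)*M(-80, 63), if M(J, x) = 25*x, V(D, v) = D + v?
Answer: -103950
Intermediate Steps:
V(-39, -27)*M(-80, 63) = (-39 - 27)*(25*63) = -66*1575 = -103950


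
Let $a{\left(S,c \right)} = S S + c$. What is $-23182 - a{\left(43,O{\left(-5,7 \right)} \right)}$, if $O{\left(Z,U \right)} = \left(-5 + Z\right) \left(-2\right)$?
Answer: $-25051$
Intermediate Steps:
$O{\left(Z,U \right)} = 10 - 2 Z$
$a{\left(S,c \right)} = c + S^{2}$ ($a{\left(S,c \right)} = S^{2} + c = c + S^{2}$)
$-23182 - a{\left(43,O{\left(-5,7 \right)} \right)} = -23182 - \left(\left(10 - -10\right) + 43^{2}\right) = -23182 - \left(\left(10 + 10\right) + 1849\right) = -23182 - \left(20 + 1849\right) = -23182 - 1869 = -25051$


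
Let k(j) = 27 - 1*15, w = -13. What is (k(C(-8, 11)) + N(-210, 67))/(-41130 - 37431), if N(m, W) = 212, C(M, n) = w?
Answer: -32/11223 ≈ -0.0028513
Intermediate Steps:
C(M, n) = -13
k(j) = 12 (k(j) = 27 - 15 = 12)
(k(C(-8, 11)) + N(-210, 67))/(-41130 - 37431) = (12 + 212)/(-41130 - 37431) = 224/(-78561) = 224*(-1/78561) = -32/11223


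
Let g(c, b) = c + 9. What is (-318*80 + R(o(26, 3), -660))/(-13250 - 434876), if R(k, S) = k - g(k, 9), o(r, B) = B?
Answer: 25449/448126 ≈ 0.056790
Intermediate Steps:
g(c, b) = 9 + c
R(k, S) = -9 (R(k, S) = k - (9 + k) = k + (-9 - k) = -9)
(-318*80 + R(o(26, 3), -660))/(-13250 - 434876) = (-318*80 - 9)/(-13250 - 434876) = (-25440 - 9)/(-448126) = -25449*(-1/448126) = 25449/448126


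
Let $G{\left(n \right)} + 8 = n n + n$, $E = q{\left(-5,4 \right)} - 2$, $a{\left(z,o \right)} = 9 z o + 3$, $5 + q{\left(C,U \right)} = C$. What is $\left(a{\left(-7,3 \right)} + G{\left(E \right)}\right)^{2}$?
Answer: $3844$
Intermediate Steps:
$q{\left(C,U \right)} = -5 + C$
$a{\left(z,o \right)} = 3 + 9 o z$ ($a{\left(z,o \right)} = 9 o z + 3 = 3 + 9 o z$)
$E = -12$ ($E = \left(-5 - 5\right) - 2 = -10 - 2 = -12$)
$G{\left(n \right)} = -8 + n + n^{2}$ ($G{\left(n \right)} = -8 + \left(n n + n\right) = -8 + \left(n^{2} + n\right) = -8 + \left(n + n^{2}\right) = -8 + n + n^{2}$)
$\left(a{\left(-7,3 \right)} + G{\left(E \right)}\right)^{2} = \left(\left(3 + 9 \cdot 3 \left(-7\right)\right) - \left(20 - 144\right)\right)^{2} = \left(\left(3 - 189\right) - -124\right)^{2} = \left(-186 + 124\right)^{2} = \left(-62\right)^{2} = 3844$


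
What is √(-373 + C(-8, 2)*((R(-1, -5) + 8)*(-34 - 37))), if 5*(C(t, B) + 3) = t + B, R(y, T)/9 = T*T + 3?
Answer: √77159 ≈ 277.77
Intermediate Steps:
R(y, T) = 27 + 9*T² (R(y, T) = 9*(T*T + 3) = 9*(T² + 3) = 9*(3 + T²) = 27 + 9*T²)
C(t, B) = -3 + B/5 + t/5 (C(t, B) = -3 + (t + B)/5 = -3 + (B + t)/5 = -3 + (B/5 + t/5) = -3 + B/5 + t/5)
√(-373 + C(-8, 2)*((R(-1, -5) + 8)*(-34 - 37))) = √(-373 + (-3 + (⅕)*2 + (⅕)*(-8))*(((27 + 9*(-5)²) + 8)*(-34 - 37))) = √(-373 + (-3 + ⅖ - 8/5)*(((27 + 9*25) + 8)*(-71))) = √(-373 - 21*((27 + 225) + 8)*(-71)/5) = √(-373 - 21*(252 + 8)*(-71)/5) = √(-373 - 1092*(-71)) = √(-373 - 21/5*(-18460)) = √(-373 + 77532) = √77159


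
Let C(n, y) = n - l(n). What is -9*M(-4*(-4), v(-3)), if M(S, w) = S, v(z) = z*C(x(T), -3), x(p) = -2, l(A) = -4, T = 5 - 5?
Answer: -144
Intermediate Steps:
T = 0
C(n, y) = 4 + n (C(n, y) = n - 1*(-4) = n + 4 = 4 + n)
v(z) = 2*z (v(z) = z*(4 - 2) = z*2 = 2*z)
-9*M(-4*(-4), v(-3)) = -(-36)*(-4) = -9*16 = -144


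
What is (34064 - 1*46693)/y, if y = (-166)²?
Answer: -12629/27556 ≈ -0.45830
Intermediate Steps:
y = 27556
(34064 - 1*46693)/y = (34064 - 1*46693)/27556 = (34064 - 46693)*(1/27556) = -12629*1/27556 = -12629/27556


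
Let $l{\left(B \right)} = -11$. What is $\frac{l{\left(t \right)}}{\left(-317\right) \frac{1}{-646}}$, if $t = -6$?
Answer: $- \frac{7106}{317} \approx -22.416$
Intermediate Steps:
$\frac{l{\left(t \right)}}{\left(-317\right) \frac{1}{-646}} = - \frac{11}{\left(-317\right) \frac{1}{-646}} = - \frac{11}{\left(-317\right) \left(- \frac{1}{646}\right)} = - \frac{11}{\frac{317}{646}} = \left(-11\right) \frac{646}{317} = - \frac{7106}{317}$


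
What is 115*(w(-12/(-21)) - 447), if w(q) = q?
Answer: -359375/7 ≈ -51339.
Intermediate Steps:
115*(w(-12/(-21)) - 447) = 115*(-12/(-21) - 447) = 115*(-12*(-1/21) - 447) = 115*(4/7 - 447) = 115*(-3125/7) = -359375/7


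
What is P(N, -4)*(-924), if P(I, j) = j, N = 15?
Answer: 3696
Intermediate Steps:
P(N, -4)*(-924) = -4*(-924) = 3696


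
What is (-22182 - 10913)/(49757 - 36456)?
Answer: -33095/13301 ≈ -2.4882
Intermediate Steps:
(-22182 - 10913)/(49757 - 36456) = -33095/13301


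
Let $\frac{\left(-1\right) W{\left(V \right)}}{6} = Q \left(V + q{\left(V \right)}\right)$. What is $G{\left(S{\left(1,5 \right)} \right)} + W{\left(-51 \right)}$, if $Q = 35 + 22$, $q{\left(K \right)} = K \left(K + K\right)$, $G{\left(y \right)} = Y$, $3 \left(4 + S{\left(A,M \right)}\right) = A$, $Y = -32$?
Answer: $-1761674$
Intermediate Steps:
$S{\left(A,M \right)} = -4 + \frac{A}{3}$
$G{\left(y \right)} = -32$
$q{\left(K \right)} = 2 K^{2}$ ($q{\left(K \right)} = K 2 K = 2 K^{2}$)
$Q = 57$
$W{\left(V \right)} = - 684 V^{2} - 342 V$ ($W{\left(V \right)} = - 6 \cdot 57 \left(V + 2 V^{2}\right) = - 6 \left(57 V + 114 V^{2}\right) = - 684 V^{2} - 342 V$)
$G{\left(S{\left(1,5 \right)} \right)} + W{\left(-51 \right)} = -32 + 342 \left(-51\right) \left(-1 - -102\right) = -32 + 342 \left(-51\right) \left(-1 + 102\right) = -32 + 342 \left(-51\right) 101 = -32 - 1761642 = -1761674$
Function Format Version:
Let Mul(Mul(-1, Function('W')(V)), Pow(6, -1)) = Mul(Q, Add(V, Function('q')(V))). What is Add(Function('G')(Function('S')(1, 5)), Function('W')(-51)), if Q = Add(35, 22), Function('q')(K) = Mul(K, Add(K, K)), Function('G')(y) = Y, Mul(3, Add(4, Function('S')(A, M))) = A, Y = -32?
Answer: -1761674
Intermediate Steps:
Function('S')(A, M) = Add(-4, Mul(Rational(1, 3), A))
Function('G')(y) = -32
Function('q')(K) = Mul(2, Pow(K, 2)) (Function('q')(K) = Mul(K, Mul(2, K)) = Mul(2, Pow(K, 2)))
Q = 57
Function('W')(V) = Add(Mul(-684, Pow(V, 2)), Mul(-342, V)) (Function('W')(V) = Mul(-6, Mul(57, Add(V, Mul(2, Pow(V, 2))))) = Mul(-6, Add(Mul(57, V), Mul(114, Pow(V, 2)))) = Add(Mul(-684, Pow(V, 2)), Mul(-342, V)))
Add(Function('G')(Function('S')(1, 5)), Function('W')(-51)) = Add(-32, Mul(342, -51, Add(-1, Mul(-2, -51)))) = Add(-32, Mul(342, -51, Add(-1, 102))) = Add(-32, Mul(342, -51, 101)) = Add(-32, -1761642) = -1761674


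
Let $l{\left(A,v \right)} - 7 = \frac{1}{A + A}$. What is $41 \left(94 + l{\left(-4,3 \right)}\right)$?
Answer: $\frac{33087}{8} \approx 4135.9$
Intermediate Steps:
$l{\left(A,v \right)} = 7 + \frac{1}{2 A}$ ($l{\left(A,v \right)} = 7 + \frac{1}{A + A} = 7 + \frac{1}{2 A}$)
$41 \left(94 + l{\left(-4,3 \right)}\right) = 41 \left(94 + \left(7 + \frac{1}{2 \left(-4\right)}\right)\right) = 41 \left(94 + \left(7 + \frac{1}{2} \left(- \frac{1}{4}\right)\right)\right) = 41 \left(94 + \left(7 - \frac{1}{8}\right)\right) = 41 \left(94 + \frac{55}{8}\right) = 41 \cdot \frac{807}{8} = \frac{33087}{8}$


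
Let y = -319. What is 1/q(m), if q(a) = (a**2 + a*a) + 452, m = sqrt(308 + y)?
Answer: 1/430 ≈ 0.0023256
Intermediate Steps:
m = I*sqrt(11) (m = sqrt(308 - 319) = sqrt(-11) = I*sqrt(11) ≈ 3.3166*I)
q(a) = 452 + 2*a**2 (q(a) = (a**2 + a**2) + 452 = 2*a**2 + 452 = 452 + 2*a**2)
1/q(m) = 1/(452 + 2*(I*sqrt(11))**2) = 1/(452 + 2*(-11)) = 1/(452 - 22) = 1/430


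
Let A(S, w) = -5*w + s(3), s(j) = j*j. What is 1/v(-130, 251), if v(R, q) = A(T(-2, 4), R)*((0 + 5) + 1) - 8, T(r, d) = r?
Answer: 1/3946 ≈ 0.00025342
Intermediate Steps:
s(j) = j²
A(S, w) = 9 - 5*w (A(S, w) = -5*w + 3² = -5*w + 9 = 9 - 5*w)
v(R, q) = 46 - 30*R (v(R, q) = (9 - 5*R)*((0 + 5) + 1) - 8 = (9 - 5*R)*(5 + 1) - 8 = (9 - 5*R)*6 - 8 = (54 - 30*R) - 8 = 46 - 30*R)
1/v(-130, 251) = 1/(46 - 30*(-130)) = 1/(46 + 3900) = 1/3946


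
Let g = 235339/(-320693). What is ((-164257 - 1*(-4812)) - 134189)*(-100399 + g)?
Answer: 9454278320708364/320693 ≈ 2.9481e+10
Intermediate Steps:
g = -235339/320693 (g = 235339*(-1/320693) = -235339/320693 ≈ -0.73384)
((-164257 - 1*(-4812)) - 134189)*(-100399 + g) = ((-164257 - 1*(-4812)) - 134189)*(-100399 - 235339/320693) = ((-164257 + 4812) - 134189)*(-32197491846/320693) = (-159445 - 134189)*(-32197491846/320693) = -293634*(-32197491846/320693) = 9454278320708364/320693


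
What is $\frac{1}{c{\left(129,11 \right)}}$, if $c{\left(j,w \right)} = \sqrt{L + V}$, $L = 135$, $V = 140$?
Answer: $\frac{\sqrt{11}}{55} \approx 0.060302$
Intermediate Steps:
$c{\left(j,w \right)} = 5 \sqrt{11}$ ($c{\left(j,w \right)} = \sqrt{135 + 140} = \sqrt{275} = 5 \sqrt{11}$)
$\frac{1}{c{\left(129,11 \right)}} = \frac{1}{5 \sqrt{11}} = \frac{\sqrt{11}}{55}$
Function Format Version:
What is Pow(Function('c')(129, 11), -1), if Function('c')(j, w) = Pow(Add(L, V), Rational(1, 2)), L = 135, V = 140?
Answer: Mul(Rational(1, 55), Pow(11, Rational(1, 2))) ≈ 0.060302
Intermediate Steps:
Function('c')(j, w) = Mul(5, Pow(11, Rational(1, 2))) (Function('c')(j, w) = Pow(Add(135, 140), Rational(1, 2)) = Pow(275, Rational(1, 2)) = Mul(5, Pow(11, Rational(1, 2))))
Pow(Function('c')(129, 11), -1) = Pow(Mul(5, Pow(11, Rational(1, 2))), -1) = Mul(Rational(1, 55), Pow(11, Rational(1, 2)))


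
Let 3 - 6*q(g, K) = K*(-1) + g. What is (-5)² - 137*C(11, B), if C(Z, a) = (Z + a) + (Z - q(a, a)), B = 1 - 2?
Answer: -5567/2 ≈ -2783.5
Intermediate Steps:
q(g, K) = ½ - g/6 + K/6 (q(g, K) = ½ - (K*(-1) + g)/6 = ½ - (-K + g)/6 = ½ - (g - K)/6 = ½ + (-g/6 + K/6) = ½ - g/6 + K/6)
B = -1
C(Z, a) = -½ + a + 2*Z (C(Z, a) = (Z + a) + (Z - (½ - a/6 + a/6)) = (Z + a) + (Z - 1*½) = (Z + a) + (Z - ½) = (Z + a) + (-½ + Z) = -½ + a + 2*Z)
(-5)² - 137*C(11, B) = (-5)² - 137*(-½ - 1 + 2*11) = 25 - 137*(-½ - 1 + 22) = 25 - 137*41/2 = 25 - 5617/2 = -5567/2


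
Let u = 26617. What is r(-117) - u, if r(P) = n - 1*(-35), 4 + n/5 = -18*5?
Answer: -27052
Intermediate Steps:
n = -470 (n = -20 + 5*(-18*5) = -20 + 5*(-90) = -20 - 450 = -470)
r(P) = -435 (r(P) = -470 - 1*(-35) = -470 + 35 = -435)
r(-117) - u = -435 - 1*26617 = -435 - 26617 = -27052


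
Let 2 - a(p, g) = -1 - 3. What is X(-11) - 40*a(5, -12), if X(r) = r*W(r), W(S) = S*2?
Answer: 2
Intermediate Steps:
a(p, g) = 6 (a(p, g) = 2 - (-1 - 3) = 2 - 1*(-4) = 2 + 4 = 6)
W(S) = 2*S
X(r) = 2*r**2 (X(r) = r*(2*r) = 2*r**2)
X(-11) - 40*a(5, -12) = 2*(-11)**2 - 40*6 = 2*121 - 240 = 242 - 240 = 2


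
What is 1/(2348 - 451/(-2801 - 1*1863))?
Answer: 424/995593 ≈ 0.00042588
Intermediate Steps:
1/(2348 - 451/(-2801 - 1*1863)) = 1/(2348 - 451/(-2801 - 1863)) = 1/(2348 - 451/(-4664)) = 1/(2348 - 451*(-1/4664)) = 1/(2348 + 41/424) = 1/(995593/424) = 424/995593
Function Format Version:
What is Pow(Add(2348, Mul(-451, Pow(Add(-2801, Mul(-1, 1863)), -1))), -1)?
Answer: Rational(424, 995593) ≈ 0.00042588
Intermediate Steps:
Pow(Add(2348, Mul(-451, Pow(Add(-2801, Mul(-1, 1863)), -1))), -1) = Pow(Add(2348, Mul(-451, Pow(Add(-2801, -1863), -1))), -1) = Pow(Add(2348, Mul(-451, Pow(-4664, -1))), -1) = Pow(Add(2348, Mul(-451, Rational(-1, 4664))), -1) = Pow(Add(2348, Rational(41, 424)), -1) = Pow(Rational(995593, 424), -1) = Rational(424, 995593)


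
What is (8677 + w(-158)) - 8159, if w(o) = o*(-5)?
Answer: 1308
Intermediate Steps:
w(o) = -5*o
(8677 + w(-158)) - 8159 = (8677 - 5*(-158)) - 8159 = (8677 + 790) - 8159 = 9467 - 8159 = 1308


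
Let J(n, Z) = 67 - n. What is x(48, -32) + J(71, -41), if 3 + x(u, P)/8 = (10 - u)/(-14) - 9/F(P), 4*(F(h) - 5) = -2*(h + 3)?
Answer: -908/91 ≈ -9.9780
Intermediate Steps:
F(h) = 7/2 - h/2 (F(h) = 5 + (-2*(h + 3))/4 = 5 + (-2*(3 + h))/4 = 5 + (-6 - 2*h)/4 = 5 + (-3/2 - h/2) = 7/2 - h/2)
x(u, P) = -208/7 - 72/(7/2 - P/2) + 4*u/7 (x(u, P) = -24 + 8*((10 - u)/(-14) - 9/(7/2 - P/2)) = -24 + 8*((10 - u)*(-1/14) - 9/(7/2 - P/2)) = -24 + 8*((-5/7 + u/14) - 9/(7/2 - P/2)) = -24 + 8*(-5/7 - 9/(7/2 - P/2) + u/14) = -24 + (-40/7 - 72/(7/2 - P/2) + 4*u/7) = -208/7 - 72/(7/2 - P/2) + 4*u/7)
x(48, -32) + J(71, -41) = 4*(252 + (-52 + 48)*(-7 - 32))/(7*(-7 - 32)) + (67 - 1*71) = (4/7)*(252 - 4*(-39))/(-39) + (67 - 71) = (4/7)*(-1/39)*(252 + 156) - 4 = (4/7)*(-1/39)*408 - 4 = -544/91 - 4 = -908/91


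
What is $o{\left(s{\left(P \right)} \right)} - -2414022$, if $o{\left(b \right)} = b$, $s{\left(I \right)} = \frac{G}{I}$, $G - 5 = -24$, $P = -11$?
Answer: $\frac{26554261}{11} \approx 2.414 \cdot 10^{6}$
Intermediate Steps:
$G = -19$ ($G = 5 - 24 = -19$)
$s{\left(I \right)} = - \frac{19}{I}$
$o{\left(s{\left(P \right)} \right)} - -2414022 = - \frac{19}{-11} - -2414022 = \left(-19\right) \left(- \frac{1}{11}\right) + 2414022 = \frac{19}{11} + 2414022 = \frac{26554261}{11}$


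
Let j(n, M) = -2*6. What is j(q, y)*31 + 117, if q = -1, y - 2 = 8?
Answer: -255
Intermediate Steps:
y = 10 (y = 2 + 8 = 10)
j(n, M) = -12
j(q, y)*31 + 117 = -12*31 + 117 = -372 + 117 = -255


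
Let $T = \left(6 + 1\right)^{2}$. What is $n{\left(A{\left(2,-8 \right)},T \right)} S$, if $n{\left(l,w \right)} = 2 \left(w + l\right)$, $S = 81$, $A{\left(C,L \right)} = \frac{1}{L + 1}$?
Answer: $\frac{55404}{7} \approx 7914.9$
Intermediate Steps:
$T = 49$ ($T = 7^{2} = 49$)
$A{\left(C,L \right)} = \frac{1}{1 + L}$
$n{\left(l,w \right)} = 2 l + 2 w$ ($n{\left(l,w \right)} = 2 \left(l + w\right) = 2 l + 2 w$)
$n{\left(A{\left(2,-8 \right)},T \right)} S = \left(\frac{2}{1 - 8} + 2 \cdot 49\right) 81 = \left(\frac{2}{-7} + 98\right) 81 = \left(2 \left(- \frac{1}{7}\right) + 98\right) 81 = \left(- \frac{2}{7} + 98\right) 81 = \frac{684}{7} \cdot 81 = \frac{55404}{7}$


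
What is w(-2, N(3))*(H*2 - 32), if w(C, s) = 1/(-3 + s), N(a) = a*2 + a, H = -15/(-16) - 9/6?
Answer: -265/48 ≈ -5.5208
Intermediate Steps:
H = -9/16 (H = -15*(-1/16) - 9*⅙ = 15/16 - 3/2 = -9/16 ≈ -0.56250)
N(a) = 3*a (N(a) = 2*a + a = 3*a)
w(-2, N(3))*(H*2 - 32) = (-9/16*2 - 32)/(-3 + 3*3) = (-9/8 - 32)/(-3 + 9) = -265/8/6 = (⅙)*(-265/8) = -265/48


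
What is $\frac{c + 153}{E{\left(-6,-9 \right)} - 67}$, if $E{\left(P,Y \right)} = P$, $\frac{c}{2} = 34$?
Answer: $- \frac{221}{73} \approx -3.0274$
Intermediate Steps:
$c = 68$ ($c = 2 \cdot 34 = 68$)
$\frac{c + 153}{E{\left(-6,-9 \right)} - 67} = \frac{68 + 153}{-6 - 67} = \frac{1}{-73} \cdot 221 = \left(- \frac{1}{73}\right) 221 = - \frac{221}{73}$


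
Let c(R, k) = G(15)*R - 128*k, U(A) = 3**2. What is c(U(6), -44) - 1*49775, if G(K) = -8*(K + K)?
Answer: -46303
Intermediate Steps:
G(K) = -16*K
U(A) = 9
c(R, k) = -240*R - 128*k (c(R, k) = (-16*15)*R - 128*k = -240*R - 128*k)
c(U(6), -44) - 1*49775 = (-240*9 - 128*(-44)) - 1*49775 = (-2160 + 5632) - 49775 = 3472 - 49775 = -46303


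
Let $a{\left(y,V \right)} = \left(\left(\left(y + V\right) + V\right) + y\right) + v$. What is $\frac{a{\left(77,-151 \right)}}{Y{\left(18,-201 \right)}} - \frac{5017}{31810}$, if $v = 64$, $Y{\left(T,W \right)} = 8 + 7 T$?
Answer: $- \frac{1672159}{2131270} \approx -0.78458$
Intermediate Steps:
$a{\left(y,V \right)} = 64 + 2 V + 2 y$ ($a{\left(y,V \right)} = \left(\left(\left(y + V\right) + V\right) + y\right) + 64 = \left(\left(\left(V + y\right) + V\right) + y\right) + 64 = \left(\left(y + 2 V\right) + y\right) + 64 = \left(2 V + 2 y\right) + 64 = 64 + 2 V + 2 y$)
$\frac{a{\left(77,-151 \right)}}{Y{\left(18,-201 \right)}} - \frac{5017}{31810} = \frac{64 + 2 \left(-151\right) + 2 \cdot 77}{8 + 7 \cdot 18} - \frac{5017}{31810} = \frac{64 - 302 + 154}{8 + 126} - \frac{5017}{31810} = - \frac{84}{134} - \frac{5017}{31810} = \left(-84\right) \frac{1}{134} - \frac{5017}{31810} = - \frac{42}{67} - \frac{5017}{31810} = - \frac{1672159}{2131270}$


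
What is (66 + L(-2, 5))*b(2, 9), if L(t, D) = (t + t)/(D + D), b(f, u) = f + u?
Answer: 3608/5 ≈ 721.60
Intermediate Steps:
L(t, D) = t/D (L(t, D) = (2*t)/((2*D)) = (2*t)*(1/(2*D)) = t/D)
(66 + L(-2, 5))*b(2, 9) = (66 - 2/5)*(2 + 9) = (66 - 2*1/5)*11 = (66 - 2/5)*11 = (328/5)*11 = 3608/5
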